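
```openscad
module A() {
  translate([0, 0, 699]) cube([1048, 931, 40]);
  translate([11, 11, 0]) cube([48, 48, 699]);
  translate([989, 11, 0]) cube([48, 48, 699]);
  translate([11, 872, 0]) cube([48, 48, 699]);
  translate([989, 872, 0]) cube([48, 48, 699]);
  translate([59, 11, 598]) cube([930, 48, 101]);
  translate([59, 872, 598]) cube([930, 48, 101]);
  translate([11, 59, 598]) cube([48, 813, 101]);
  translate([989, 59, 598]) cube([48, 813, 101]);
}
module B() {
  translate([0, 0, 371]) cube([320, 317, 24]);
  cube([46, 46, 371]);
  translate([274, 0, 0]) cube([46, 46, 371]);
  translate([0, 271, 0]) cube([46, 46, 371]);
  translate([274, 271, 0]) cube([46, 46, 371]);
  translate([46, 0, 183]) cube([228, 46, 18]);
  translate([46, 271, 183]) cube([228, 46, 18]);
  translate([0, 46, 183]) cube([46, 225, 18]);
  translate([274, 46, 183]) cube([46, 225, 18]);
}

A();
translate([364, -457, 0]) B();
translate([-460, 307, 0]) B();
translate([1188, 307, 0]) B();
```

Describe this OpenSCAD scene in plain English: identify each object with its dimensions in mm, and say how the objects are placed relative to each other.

A is a table: top 1048 mm (x) × 931 mm (y), 40 mm thick, upper face at z = 739 mm, on four 48×48 mm square legs, each inset 11 mm from the nearest pair of top edges, running from z = 0 to the bottom of the top. Four apron rails, 48 mm thick and 101 mm tall, run between adjacent legs with their top edges flush with the underside of the top and their outer faces flush with the legs' outer faces.

B is a simple wooden stool: a rectangular seat 320 mm (x) by 317 mm (y), 24 mm thick, top face at z = 395 mm, on four square legs, each 46×46 mm in cross-section. The legs rest on z = 0, each flush with a corner of the seat. Four stretchers, 46 mm wide and 18 mm tall, connect adjacent legs with their undersides at z = 183 mm, each running between the inner faces of the legs it joins and aligned with the legs' outer faces on the other axis.

Three stools sit around the table at the −y, −x, +x sides.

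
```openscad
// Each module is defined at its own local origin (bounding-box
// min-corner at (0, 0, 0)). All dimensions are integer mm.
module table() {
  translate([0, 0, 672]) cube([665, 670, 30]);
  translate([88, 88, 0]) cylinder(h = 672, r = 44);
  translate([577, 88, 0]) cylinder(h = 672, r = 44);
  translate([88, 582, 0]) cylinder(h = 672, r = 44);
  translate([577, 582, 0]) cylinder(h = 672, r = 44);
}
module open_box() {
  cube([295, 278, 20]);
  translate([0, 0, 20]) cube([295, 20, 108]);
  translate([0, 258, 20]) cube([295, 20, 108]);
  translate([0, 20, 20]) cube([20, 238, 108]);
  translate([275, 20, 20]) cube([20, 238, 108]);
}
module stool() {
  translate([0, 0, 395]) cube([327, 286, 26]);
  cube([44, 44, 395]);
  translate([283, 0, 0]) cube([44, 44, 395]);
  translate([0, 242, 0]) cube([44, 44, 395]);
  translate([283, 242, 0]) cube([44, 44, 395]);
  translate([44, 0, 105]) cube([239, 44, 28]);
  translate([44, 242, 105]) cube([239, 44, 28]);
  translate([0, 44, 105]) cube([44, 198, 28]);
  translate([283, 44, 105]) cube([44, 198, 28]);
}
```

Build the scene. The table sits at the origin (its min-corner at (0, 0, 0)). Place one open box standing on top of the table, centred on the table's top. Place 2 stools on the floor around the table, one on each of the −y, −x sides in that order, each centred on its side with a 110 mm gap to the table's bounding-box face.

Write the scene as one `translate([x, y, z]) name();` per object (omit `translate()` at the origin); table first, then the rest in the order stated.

table();
translate([185, 196, 702]) open_box();
translate([169, -396, 0]) stool();
translate([-437, 192, 0]) stool();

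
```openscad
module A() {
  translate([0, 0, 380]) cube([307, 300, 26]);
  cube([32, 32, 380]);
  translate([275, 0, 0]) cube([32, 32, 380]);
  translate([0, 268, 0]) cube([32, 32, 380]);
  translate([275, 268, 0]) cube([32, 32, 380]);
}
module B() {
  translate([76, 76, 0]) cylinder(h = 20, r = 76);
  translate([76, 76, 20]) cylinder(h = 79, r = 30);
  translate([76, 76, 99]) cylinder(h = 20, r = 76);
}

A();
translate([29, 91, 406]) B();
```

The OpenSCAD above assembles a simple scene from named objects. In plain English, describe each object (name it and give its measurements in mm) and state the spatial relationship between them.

A is a four-legged stool. The seat is 307×300 mm, 26 mm thick, top at z = 406 mm. It stands on four square legs, each 32×32 mm in cross-section, from z = 0 to the seat underside, each flush with a corner of the seat.

B is a spool: two coaxial disc flanges of radius 76 mm and thickness 20 mm, joined by a core cylinder of radius 30 mm and height 79 mm. The lower flange rests on z = 0 and the three cylinders share a vertical axis.

The spool is on top of the stool.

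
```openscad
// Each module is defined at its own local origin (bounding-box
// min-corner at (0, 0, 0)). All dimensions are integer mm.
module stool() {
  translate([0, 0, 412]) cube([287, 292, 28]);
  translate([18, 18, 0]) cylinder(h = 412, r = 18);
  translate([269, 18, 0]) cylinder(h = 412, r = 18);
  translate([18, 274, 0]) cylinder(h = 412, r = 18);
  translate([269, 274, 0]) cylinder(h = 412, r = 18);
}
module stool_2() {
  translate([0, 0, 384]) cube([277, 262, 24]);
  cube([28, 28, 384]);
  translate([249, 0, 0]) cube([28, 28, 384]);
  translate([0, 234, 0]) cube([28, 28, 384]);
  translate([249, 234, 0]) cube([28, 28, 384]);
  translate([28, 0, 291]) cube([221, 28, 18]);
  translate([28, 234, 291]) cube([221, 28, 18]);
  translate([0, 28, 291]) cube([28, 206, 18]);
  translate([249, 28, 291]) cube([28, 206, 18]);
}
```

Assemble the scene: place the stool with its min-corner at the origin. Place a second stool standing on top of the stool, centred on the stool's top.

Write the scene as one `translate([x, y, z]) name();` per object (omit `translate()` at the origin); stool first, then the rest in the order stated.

stool();
translate([5, 15, 440]) stool_2();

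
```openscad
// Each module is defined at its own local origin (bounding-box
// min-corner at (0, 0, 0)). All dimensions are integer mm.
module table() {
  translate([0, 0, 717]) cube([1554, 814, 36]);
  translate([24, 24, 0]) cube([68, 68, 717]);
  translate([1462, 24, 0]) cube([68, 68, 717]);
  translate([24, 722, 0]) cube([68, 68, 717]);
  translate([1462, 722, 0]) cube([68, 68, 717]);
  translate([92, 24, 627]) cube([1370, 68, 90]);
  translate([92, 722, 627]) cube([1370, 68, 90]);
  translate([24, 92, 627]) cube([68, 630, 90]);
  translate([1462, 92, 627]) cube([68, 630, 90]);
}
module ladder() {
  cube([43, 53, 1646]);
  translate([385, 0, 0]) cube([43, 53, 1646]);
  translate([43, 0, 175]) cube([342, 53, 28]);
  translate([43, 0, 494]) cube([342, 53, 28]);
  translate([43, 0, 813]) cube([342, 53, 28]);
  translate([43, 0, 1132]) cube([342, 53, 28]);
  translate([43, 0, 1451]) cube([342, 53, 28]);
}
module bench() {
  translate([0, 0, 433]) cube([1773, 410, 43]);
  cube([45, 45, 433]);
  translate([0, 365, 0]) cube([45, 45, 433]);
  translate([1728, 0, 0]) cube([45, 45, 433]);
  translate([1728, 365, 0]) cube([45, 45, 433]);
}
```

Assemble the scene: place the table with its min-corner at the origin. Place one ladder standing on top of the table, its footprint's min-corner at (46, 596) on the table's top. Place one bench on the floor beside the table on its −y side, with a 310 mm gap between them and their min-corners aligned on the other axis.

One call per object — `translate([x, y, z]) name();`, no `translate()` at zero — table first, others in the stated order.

table();
translate([46, 596, 753]) ladder();
translate([0, -720, 0]) bench();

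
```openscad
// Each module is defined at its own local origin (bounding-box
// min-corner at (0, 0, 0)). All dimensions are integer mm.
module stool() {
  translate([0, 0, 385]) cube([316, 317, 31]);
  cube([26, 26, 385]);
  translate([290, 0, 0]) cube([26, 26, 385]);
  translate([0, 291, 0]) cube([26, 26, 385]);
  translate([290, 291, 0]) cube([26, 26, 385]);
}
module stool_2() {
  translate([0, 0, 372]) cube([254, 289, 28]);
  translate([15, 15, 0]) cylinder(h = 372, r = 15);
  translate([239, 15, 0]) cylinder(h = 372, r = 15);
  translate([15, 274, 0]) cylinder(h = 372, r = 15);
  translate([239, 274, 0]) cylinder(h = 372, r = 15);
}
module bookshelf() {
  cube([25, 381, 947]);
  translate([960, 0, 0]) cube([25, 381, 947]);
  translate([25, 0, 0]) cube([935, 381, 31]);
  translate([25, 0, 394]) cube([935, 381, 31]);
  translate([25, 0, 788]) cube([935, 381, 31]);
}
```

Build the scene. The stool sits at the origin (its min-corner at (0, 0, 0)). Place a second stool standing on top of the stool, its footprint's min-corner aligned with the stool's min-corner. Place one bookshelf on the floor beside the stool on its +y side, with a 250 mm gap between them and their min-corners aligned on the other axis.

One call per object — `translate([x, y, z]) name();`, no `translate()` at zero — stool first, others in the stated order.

stool();
translate([0, 0, 416]) stool_2();
translate([0, 567, 0]) bookshelf();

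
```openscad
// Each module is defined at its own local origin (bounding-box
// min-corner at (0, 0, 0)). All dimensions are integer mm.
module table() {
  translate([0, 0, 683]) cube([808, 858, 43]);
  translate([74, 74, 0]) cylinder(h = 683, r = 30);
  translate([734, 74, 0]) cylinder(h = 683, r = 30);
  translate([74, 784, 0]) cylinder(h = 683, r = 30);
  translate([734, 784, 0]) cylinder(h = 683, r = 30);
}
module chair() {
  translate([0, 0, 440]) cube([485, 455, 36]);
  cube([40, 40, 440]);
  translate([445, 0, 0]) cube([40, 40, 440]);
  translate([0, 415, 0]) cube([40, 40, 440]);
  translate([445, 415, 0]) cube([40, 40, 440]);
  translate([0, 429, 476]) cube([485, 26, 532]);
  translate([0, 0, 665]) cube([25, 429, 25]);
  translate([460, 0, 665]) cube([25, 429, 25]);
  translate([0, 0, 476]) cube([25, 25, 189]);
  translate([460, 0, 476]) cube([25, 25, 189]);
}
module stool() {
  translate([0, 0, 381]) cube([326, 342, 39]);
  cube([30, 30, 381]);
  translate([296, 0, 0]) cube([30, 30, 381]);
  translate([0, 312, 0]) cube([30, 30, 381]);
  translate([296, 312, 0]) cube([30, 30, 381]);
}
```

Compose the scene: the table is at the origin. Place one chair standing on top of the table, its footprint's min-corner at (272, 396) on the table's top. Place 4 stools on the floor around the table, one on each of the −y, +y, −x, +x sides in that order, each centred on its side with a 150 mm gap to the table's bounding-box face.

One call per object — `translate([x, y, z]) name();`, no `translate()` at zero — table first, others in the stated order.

table();
translate([272, 396, 726]) chair();
translate([241, -492, 0]) stool();
translate([241, 1008, 0]) stool();
translate([-476, 258, 0]) stool();
translate([958, 258, 0]) stool();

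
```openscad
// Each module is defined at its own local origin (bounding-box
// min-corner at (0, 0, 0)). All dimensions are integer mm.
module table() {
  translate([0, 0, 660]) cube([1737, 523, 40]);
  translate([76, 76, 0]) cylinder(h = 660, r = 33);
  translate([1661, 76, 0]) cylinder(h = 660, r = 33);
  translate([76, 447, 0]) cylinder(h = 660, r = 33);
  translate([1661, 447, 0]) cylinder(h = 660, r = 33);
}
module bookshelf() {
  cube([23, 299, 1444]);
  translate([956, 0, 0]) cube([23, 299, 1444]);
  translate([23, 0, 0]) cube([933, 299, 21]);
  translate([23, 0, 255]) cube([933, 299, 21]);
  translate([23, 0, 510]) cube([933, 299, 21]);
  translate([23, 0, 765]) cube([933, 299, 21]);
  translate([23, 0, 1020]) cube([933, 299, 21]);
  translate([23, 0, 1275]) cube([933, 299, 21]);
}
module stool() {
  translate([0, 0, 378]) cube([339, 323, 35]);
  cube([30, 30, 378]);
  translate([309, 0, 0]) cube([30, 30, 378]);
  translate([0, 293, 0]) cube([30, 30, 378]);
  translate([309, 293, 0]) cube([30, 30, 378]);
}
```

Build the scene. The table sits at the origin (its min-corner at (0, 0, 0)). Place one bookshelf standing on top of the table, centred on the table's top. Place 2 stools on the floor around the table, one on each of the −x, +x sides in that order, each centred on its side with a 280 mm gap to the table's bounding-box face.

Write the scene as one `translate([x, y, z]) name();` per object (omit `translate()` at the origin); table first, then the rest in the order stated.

table();
translate([379, 112, 700]) bookshelf();
translate([-619, 100, 0]) stool();
translate([2017, 100, 0]) stool();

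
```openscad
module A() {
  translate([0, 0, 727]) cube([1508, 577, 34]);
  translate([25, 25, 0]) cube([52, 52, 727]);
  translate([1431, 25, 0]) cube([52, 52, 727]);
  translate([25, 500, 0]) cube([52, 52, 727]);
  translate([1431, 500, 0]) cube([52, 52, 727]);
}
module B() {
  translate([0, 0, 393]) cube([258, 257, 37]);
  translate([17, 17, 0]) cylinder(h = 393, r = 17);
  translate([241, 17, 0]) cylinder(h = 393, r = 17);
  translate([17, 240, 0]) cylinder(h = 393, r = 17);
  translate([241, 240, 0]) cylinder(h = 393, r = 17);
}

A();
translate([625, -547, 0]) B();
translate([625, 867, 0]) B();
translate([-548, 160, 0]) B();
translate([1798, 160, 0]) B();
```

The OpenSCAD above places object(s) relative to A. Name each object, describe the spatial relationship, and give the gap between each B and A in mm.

Each stool's nearest face is 290 mm from the table's bounding box.

A is a table. B is a stool. Four stools sit around the table at the −y, +y, −x, +x sides. The gap between each stool and the table is 290 mm.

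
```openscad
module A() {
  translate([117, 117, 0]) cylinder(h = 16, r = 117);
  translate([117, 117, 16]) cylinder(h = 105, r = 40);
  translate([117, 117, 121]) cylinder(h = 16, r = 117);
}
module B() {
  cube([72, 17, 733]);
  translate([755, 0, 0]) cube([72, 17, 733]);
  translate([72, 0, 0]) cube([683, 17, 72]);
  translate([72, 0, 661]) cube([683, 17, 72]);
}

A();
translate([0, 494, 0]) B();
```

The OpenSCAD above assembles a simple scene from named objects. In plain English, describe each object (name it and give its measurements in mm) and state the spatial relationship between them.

A is a spool: two coaxial disc flanges of radius 117 mm and thickness 16 mm, joined by a core cylinder of radius 40 mm and height 105 mm. The lower flange rests on z = 0 and the three cylinders share a vertical axis.

B is a rectangular picture frame lying in the x–z plane (depth along y). The opening is 683 mm wide (x) by 589 mm tall (z), surrounded by a border 72 mm wide on all four sides. The frame is 17 mm deep and is made of two full-height vertical stiles with two horizontal rails fitted between them.

The picture frame is on the floor beside the spool on its +y side.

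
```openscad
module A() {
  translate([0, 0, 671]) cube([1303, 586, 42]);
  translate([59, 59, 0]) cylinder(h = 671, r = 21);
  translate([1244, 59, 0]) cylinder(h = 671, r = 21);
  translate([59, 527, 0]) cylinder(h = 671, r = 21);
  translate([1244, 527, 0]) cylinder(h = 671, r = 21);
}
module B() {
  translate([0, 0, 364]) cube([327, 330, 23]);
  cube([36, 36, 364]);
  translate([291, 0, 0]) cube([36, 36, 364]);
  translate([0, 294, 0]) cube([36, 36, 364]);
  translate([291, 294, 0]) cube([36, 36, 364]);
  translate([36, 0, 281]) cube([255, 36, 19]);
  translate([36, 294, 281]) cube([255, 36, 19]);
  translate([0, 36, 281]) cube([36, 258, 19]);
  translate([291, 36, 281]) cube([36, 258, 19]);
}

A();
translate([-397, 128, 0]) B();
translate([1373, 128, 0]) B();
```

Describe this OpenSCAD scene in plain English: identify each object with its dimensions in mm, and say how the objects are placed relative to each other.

A is a table: top 1303 mm (x) × 586 mm (y), 42 mm thick, upper face at z = 713 mm, on four round legs of 42 mm diameter, each leg's bounding box inset 38 mm from the nearest pair of top edges, running from z = 0 to the bottom of the top.

B is a four-legged stool. The seat is 327×330 mm, 23 mm thick, top at z = 387 mm. It stands on four square legs, each 36×36 mm in cross-section, from z = 0 to the seat underside, each flush with a corner of the seat. Four stretchers, 36 mm wide and 19 mm tall, connect adjacent legs with their undersides at z = 281 mm, each running between the inner faces of the legs it joins and aligned with the legs' outer faces on the other axis.

Two stools sit around the table at the −x, +x sides.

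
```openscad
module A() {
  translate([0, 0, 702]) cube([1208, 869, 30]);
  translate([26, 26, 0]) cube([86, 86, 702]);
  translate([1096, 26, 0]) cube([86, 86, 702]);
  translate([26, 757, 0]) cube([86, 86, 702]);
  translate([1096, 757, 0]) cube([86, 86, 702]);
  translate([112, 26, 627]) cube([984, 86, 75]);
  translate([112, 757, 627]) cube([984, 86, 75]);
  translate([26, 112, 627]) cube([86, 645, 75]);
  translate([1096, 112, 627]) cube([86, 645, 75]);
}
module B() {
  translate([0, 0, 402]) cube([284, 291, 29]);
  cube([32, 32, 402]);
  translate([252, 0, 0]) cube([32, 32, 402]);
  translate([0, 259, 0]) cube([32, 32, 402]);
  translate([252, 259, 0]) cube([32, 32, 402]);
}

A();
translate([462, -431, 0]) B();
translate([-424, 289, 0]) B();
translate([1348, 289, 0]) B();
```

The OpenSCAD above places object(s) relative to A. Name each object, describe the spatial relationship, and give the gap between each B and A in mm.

Each stool's nearest face is 140 mm from the table's bounding box.

A is a table. B is a stool. Three stools sit around the table at the −y, −x, +x sides. The gap between each stool and the table is 140 mm.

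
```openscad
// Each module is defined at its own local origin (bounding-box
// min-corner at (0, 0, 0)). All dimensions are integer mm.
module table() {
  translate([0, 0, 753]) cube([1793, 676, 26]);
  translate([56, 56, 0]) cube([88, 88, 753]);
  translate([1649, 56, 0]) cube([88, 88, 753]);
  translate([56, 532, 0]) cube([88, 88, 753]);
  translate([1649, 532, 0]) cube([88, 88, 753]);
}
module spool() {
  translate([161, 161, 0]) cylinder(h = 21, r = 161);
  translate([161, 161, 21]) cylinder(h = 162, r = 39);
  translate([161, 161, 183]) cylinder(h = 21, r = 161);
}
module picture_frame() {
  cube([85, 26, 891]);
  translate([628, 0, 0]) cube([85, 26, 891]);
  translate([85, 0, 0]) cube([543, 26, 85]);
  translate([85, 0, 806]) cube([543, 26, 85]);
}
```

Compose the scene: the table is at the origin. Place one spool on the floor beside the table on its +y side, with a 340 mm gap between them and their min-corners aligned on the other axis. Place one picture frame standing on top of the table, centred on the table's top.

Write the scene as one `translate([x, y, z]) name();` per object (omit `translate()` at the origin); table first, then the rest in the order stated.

table();
translate([0, 1016, 0]) spool();
translate([540, 325, 779]) picture_frame();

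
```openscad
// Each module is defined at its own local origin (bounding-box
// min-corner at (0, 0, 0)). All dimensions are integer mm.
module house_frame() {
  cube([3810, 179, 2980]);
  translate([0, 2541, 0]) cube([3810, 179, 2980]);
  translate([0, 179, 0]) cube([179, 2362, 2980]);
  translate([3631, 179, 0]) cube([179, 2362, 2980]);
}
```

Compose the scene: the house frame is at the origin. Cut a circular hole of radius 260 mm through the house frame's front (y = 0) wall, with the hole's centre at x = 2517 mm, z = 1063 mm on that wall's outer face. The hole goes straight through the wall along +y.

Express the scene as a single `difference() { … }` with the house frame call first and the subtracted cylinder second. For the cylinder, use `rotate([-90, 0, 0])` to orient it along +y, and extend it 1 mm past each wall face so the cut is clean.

difference() {
  house_frame();
  translate([2517, -1, 1063]) rotate([-90, 0, 0]) cylinder(h = 181, r = 260);
}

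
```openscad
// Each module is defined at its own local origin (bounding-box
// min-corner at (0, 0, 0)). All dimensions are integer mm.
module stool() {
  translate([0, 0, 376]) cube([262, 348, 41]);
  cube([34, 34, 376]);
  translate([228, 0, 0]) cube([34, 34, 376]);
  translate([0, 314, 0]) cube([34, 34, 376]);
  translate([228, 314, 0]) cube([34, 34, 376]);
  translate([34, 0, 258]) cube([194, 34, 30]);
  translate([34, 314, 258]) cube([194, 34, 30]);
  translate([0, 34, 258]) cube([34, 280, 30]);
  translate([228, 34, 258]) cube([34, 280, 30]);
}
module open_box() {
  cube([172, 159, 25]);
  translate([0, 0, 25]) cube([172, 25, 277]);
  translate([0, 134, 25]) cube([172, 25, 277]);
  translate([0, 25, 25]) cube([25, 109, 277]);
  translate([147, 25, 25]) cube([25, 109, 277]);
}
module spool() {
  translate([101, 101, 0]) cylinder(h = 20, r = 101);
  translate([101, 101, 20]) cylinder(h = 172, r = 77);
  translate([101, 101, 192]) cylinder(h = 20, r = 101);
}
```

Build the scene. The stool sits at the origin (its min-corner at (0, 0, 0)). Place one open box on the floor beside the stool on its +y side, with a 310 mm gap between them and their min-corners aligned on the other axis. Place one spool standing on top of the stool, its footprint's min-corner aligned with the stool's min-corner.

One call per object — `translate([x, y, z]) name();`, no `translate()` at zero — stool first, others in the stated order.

stool();
translate([0, 658, 0]) open_box();
translate([0, 0, 417]) spool();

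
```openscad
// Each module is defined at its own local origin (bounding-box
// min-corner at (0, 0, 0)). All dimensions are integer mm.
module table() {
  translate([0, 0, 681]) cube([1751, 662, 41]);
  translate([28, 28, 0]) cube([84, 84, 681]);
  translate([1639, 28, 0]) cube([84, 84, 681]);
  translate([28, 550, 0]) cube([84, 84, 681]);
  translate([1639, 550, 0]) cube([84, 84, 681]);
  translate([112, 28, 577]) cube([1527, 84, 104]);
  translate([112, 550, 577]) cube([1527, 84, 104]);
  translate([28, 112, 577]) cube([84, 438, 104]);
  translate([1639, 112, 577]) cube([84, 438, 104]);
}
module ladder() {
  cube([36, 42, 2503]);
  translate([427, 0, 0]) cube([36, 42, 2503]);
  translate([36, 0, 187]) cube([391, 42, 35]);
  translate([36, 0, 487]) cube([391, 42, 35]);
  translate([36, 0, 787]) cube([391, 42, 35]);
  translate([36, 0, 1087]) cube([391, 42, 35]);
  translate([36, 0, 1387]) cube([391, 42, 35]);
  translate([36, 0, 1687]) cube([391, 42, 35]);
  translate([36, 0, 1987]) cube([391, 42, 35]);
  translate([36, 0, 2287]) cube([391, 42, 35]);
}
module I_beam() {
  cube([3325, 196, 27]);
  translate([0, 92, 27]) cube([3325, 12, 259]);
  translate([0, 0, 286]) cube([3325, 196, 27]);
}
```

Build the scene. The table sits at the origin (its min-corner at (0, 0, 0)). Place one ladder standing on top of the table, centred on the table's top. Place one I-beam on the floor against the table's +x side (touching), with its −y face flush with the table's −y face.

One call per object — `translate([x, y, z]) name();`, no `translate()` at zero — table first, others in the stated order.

table();
translate([644, 310, 722]) ladder();
translate([1751, 0, 0]) I_beam();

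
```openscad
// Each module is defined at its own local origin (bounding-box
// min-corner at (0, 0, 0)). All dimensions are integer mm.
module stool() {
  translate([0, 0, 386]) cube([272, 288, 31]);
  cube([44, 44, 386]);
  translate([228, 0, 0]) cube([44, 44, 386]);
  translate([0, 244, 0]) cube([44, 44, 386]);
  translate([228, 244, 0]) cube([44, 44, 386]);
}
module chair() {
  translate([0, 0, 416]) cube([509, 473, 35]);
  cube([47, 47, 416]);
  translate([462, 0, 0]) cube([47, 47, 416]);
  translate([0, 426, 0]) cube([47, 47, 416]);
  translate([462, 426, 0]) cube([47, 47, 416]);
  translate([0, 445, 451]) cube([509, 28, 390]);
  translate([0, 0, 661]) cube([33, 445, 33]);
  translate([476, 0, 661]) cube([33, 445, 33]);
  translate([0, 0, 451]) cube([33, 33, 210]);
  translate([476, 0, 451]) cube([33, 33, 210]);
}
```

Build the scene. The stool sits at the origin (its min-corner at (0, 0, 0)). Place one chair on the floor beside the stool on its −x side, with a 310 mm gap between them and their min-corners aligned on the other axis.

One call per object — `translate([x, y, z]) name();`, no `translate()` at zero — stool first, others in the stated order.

stool();
translate([-819, 0, 0]) chair();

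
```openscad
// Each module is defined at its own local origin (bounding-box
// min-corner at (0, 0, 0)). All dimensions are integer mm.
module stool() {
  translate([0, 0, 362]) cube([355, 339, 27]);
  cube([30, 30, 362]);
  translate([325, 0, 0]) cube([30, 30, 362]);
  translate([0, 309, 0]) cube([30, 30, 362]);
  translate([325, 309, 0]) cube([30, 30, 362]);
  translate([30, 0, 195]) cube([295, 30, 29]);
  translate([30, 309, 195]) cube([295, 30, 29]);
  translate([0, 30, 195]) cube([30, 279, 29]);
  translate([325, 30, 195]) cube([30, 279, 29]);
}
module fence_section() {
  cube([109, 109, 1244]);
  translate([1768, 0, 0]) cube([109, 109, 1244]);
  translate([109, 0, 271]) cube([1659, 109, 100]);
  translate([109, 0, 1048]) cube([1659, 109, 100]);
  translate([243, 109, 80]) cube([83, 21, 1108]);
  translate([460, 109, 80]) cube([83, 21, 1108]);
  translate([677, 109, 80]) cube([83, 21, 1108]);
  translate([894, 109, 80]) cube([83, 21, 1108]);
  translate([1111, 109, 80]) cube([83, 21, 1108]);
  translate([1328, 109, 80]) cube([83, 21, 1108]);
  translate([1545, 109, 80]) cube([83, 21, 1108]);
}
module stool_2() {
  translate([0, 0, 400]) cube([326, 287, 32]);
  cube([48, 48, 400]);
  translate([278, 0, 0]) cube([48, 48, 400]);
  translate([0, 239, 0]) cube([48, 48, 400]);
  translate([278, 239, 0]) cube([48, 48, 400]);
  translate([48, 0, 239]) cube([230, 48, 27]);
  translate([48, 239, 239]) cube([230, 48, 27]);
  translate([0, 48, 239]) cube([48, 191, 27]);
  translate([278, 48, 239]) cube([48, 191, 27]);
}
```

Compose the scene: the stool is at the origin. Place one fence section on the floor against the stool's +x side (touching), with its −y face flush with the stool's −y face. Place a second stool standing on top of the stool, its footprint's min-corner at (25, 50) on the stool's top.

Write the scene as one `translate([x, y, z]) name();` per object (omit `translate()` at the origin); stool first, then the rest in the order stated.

stool();
translate([355, 0, 0]) fence_section();
translate([25, 50, 389]) stool_2();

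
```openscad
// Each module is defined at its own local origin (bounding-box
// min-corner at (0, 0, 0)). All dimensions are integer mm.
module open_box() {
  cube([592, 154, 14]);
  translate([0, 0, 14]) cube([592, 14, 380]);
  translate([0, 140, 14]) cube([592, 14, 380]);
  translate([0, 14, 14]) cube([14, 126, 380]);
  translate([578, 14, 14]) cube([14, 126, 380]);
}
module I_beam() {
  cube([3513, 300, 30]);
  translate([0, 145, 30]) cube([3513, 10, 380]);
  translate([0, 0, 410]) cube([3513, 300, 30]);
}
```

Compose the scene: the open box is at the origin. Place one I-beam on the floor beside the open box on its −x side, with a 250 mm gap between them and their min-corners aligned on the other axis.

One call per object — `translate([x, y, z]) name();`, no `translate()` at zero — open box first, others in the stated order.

open_box();
translate([-3763, 0, 0]) I_beam();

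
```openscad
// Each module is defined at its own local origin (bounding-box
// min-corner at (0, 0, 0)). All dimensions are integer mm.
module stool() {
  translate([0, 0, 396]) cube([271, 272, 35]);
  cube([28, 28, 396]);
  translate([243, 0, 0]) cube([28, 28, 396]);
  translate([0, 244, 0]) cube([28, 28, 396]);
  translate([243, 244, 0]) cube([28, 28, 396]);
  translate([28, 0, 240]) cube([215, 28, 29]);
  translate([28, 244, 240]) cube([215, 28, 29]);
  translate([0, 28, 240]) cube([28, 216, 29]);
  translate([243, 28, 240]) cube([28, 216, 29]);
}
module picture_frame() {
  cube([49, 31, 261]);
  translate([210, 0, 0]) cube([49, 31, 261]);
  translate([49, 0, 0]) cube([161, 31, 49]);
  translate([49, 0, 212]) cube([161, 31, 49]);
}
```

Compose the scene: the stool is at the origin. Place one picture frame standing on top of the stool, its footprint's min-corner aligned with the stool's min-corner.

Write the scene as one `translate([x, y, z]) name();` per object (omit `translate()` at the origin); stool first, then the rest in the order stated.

stool();
translate([0, 0, 431]) picture_frame();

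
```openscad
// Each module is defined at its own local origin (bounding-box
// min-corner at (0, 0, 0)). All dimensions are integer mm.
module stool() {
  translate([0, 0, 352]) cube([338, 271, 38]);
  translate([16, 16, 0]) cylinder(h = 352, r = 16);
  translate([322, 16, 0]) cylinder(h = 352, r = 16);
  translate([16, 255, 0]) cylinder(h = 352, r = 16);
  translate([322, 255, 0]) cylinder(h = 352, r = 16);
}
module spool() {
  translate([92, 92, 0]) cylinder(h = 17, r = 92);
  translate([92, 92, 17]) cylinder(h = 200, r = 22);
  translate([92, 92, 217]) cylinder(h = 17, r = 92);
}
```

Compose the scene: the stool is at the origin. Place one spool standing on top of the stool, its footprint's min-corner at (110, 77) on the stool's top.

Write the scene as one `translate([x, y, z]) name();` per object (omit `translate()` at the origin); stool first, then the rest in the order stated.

stool();
translate([110, 77, 390]) spool();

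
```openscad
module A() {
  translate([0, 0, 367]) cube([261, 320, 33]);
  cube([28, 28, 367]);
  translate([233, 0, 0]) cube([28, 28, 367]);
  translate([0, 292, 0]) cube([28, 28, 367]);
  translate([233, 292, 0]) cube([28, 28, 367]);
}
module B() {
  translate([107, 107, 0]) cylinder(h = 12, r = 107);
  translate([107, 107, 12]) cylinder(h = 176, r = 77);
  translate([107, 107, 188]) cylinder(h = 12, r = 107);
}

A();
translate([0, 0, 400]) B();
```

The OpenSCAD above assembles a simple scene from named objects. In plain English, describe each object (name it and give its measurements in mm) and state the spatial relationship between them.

A is a four-legged stool. The seat is 261×320 mm, 33 mm thick, top at z = 400 mm. It stands on four square legs, each 28×28 mm in cross-section, from z = 0 to the seat underside, each flush with a corner of the seat.

B is a spool: two coaxial disc flanges of radius 107 mm and thickness 12 mm, joined by a core cylinder of radius 77 mm and height 176 mm. The lower flange rests on z = 0 and the three cylinders share a vertical axis.

The spool is on top of the stool.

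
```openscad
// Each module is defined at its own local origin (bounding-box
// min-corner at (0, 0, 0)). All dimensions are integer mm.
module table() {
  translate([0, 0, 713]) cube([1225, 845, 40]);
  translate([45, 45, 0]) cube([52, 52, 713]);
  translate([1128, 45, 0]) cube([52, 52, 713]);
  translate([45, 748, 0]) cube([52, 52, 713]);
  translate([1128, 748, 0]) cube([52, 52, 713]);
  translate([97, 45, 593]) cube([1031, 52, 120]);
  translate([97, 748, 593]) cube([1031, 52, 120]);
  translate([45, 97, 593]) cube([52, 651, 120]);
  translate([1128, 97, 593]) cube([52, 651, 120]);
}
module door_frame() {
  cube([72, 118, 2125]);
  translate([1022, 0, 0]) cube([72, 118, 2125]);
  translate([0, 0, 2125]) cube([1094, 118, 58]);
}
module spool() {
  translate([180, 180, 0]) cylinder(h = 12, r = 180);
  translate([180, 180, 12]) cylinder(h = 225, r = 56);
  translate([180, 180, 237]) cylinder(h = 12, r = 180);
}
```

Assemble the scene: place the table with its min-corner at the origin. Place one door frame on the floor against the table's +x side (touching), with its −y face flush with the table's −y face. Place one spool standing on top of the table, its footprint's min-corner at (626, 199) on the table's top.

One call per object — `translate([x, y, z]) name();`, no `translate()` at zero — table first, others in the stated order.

table();
translate([1225, 0, 0]) door_frame();
translate([626, 199, 753]) spool();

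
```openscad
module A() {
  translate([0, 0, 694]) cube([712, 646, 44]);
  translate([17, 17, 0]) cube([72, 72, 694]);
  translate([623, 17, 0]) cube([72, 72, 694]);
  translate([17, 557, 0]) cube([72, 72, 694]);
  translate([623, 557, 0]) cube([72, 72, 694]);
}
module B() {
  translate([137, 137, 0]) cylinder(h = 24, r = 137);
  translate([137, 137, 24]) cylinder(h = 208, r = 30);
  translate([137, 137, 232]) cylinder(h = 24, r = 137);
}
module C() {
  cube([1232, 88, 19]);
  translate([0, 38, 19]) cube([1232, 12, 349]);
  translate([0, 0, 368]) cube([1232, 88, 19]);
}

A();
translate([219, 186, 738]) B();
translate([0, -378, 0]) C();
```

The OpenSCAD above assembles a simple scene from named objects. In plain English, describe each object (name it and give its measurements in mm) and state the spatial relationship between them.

A is a rectangular dining table. The top is 712×646×44 mm with its upper surface at z = 738 mm. It stands on four 72×72 mm square legs, each inset 17 mm from the nearest pair of top edges, running from the floor to the underside of the top.

B is a spool: two coaxial disc flanges of radius 137 mm and thickness 24 mm, joined by a core cylinder of radius 30 mm and height 208 mm. The lower flange rests on z = 0 and the three cylinders share a vertical axis.

C is an I-beam lying along x, 1232 mm long. Overall section height 387 mm. Two flanges 88 mm wide (y) and 19 mm thick, one on the floor and one at the top; a web 12 mm thick runs between them, centred on the flange width.

The spool is on top of the table, centred. The I-beam is on the floor beside the table on its −y side.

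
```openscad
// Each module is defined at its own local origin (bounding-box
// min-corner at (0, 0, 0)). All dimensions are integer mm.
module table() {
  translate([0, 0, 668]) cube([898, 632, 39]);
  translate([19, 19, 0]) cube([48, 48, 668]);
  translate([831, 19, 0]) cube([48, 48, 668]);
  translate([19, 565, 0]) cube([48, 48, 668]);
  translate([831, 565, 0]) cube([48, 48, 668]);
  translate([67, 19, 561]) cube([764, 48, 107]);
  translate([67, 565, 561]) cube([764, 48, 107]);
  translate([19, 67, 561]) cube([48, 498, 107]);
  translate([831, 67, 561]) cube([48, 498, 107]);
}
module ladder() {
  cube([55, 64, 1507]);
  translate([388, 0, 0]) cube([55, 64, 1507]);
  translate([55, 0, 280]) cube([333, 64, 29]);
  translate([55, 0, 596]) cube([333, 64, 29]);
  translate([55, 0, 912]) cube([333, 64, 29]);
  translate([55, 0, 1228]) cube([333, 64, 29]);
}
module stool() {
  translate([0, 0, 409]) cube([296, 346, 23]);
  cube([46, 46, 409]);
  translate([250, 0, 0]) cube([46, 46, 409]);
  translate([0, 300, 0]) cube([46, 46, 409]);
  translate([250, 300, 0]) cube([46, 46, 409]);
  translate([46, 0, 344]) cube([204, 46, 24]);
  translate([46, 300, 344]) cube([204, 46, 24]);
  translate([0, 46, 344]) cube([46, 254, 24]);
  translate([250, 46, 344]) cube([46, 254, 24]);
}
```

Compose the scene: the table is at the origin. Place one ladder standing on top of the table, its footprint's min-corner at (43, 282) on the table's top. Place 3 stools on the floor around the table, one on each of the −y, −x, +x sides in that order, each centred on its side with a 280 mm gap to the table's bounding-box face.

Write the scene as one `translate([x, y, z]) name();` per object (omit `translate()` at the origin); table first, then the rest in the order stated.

table();
translate([43, 282, 707]) ladder();
translate([301, -626, 0]) stool();
translate([-576, 143, 0]) stool();
translate([1178, 143, 0]) stool();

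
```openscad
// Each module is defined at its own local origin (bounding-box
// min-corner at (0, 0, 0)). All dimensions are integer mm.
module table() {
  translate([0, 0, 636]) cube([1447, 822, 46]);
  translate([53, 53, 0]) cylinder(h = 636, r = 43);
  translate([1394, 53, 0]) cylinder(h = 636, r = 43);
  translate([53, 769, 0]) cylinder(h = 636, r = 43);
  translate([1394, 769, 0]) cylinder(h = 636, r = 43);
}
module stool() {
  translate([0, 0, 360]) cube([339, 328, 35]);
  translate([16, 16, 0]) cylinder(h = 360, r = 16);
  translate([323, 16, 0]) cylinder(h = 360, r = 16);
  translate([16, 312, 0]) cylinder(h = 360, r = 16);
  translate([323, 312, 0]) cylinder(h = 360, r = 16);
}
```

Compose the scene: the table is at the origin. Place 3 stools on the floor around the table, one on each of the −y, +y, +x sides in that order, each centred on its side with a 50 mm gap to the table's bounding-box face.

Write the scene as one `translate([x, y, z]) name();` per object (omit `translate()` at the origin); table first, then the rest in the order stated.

table();
translate([554, -378, 0]) stool();
translate([554, 872, 0]) stool();
translate([1497, 247, 0]) stool();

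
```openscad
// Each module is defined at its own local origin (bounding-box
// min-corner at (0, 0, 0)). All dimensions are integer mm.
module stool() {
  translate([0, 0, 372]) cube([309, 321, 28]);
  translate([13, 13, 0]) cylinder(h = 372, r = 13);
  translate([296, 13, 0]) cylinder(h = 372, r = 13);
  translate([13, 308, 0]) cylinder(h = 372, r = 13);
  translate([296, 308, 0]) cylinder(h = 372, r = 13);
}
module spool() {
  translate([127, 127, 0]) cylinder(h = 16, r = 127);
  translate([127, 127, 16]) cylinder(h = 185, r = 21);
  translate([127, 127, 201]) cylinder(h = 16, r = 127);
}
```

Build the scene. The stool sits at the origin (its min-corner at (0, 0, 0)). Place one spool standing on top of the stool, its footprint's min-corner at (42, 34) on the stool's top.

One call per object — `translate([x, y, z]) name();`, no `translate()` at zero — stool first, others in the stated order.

stool();
translate([42, 34, 400]) spool();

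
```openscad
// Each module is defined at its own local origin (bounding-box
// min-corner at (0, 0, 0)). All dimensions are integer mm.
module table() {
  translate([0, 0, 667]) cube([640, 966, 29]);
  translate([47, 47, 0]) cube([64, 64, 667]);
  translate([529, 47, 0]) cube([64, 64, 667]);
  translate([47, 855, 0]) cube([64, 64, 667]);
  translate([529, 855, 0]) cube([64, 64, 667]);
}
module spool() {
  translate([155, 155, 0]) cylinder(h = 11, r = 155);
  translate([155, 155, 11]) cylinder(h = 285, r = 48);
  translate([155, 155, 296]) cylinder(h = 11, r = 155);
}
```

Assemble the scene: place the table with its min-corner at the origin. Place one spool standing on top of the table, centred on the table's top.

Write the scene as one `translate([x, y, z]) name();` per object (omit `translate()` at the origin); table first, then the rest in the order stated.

table();
translate([165, 328, 696]) spool();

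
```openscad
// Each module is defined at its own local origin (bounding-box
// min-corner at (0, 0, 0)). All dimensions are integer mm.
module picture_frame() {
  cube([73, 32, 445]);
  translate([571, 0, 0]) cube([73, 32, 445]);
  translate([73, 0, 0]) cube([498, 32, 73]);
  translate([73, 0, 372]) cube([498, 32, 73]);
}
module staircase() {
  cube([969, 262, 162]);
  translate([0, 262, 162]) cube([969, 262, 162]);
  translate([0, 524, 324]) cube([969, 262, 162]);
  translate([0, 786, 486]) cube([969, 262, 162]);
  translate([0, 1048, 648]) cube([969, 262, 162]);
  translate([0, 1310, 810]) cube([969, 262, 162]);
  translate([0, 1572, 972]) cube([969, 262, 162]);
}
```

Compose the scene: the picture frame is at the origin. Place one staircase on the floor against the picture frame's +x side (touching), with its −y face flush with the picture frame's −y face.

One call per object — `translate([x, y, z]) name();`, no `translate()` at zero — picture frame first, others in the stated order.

picture_frame();
translate([644, 0, 0]) staircase();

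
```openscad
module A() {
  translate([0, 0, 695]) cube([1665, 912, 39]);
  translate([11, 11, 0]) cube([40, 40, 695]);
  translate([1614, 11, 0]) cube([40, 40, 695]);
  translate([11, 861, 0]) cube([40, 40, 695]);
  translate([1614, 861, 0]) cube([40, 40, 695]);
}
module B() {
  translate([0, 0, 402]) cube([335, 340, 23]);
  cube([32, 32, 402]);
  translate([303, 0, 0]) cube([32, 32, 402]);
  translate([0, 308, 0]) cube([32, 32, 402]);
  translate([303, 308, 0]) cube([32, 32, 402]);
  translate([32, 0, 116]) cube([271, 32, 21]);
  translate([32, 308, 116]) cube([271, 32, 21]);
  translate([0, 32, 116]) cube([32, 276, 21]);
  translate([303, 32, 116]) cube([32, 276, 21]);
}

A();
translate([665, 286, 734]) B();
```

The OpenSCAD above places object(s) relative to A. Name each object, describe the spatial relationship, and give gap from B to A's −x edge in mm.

A is a table. B is a stool. The stool is on top of the table, centred. The gap from the stool to the table's −x edge is 665 mm.

The stool's min-x is at 665; the table's min-x is 0; gap = 665 mm.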